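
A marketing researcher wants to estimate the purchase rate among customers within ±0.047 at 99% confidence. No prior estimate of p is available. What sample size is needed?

Conservative approach: use p = 0.5 (maximizes p(1-p) = 0.25). n = z²(0.25)/E² = 2.576²×0.25/0.047² = 751.0 → n = 751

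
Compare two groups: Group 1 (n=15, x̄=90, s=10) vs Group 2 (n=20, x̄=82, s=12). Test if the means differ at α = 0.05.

Pooled sp = 11.2. t = 2.092, df = 33. Critical t = ±2.035. Reject H₀.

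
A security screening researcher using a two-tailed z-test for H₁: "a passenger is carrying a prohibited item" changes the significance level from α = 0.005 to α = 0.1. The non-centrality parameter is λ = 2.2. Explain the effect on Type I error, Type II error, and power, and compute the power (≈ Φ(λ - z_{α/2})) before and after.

Increasing α from 0.005 to 0.1:
• Type I error rate increases (α is the Type I rate by definition).
• Critical value moves from z_{α/2} = 2.807 to 1.645, so power = Φ(λ - z_{α/2}) goes from Φ(2.2 - 2.807) = 0.272 to Φ(2.2 - 1.645) = 0.711.
• Type II error rate β = 1 - power therefore decreases (0.728 → 0.289).
Appropriate when false negatives are costly — here, letting a prohibited item through — security breach.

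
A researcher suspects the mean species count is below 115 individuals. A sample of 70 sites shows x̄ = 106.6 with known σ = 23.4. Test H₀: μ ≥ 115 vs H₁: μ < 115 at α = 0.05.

z = -3.003. Critical value: -1.645. Reject H₀.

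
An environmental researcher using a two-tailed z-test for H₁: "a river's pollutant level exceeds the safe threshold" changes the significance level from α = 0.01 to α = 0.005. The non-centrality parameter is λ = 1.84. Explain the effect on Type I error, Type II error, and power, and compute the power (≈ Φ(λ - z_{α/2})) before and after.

Decreasing α from 0.01 to 0.005:
• Type I error rate decreases (α is the Type I rate by definition).
• Critical value moves from z_{α/2} = 2.576 to 2.807, so power = Φ(λ - z_{α/2}) goes from Φ(1.84 - 2.576) = 0.231 to Φ(1.84 - 2.807) = 0.167.
• Type II error rate β = 1 - power therefore increases (0.769 → 0.833).
Appropriate when false positives are costly — here, shutting down a compliant factory unnecessarily.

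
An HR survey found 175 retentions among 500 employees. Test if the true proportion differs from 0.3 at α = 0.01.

p̂ = 0.35, p₀ = 0.3. z = (p̂ - p₀)/√(p₀(1-p₀)/n) = 2.44. Critical: ±2.576. Fail to reject H₀.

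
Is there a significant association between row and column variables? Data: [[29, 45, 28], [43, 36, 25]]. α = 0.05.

χ² = 3.873. df = 2, critical = 5.991. Fail to reject H₀. No evidence of dependence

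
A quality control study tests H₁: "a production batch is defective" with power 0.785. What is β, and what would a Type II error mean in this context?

β = 1 - power = 1 - 0.785 = 0.215. A Type II error is failing to reject H₀ when H₀ is false (false negative) — here, failing to conclude that a production batch is defective when in fact it is true. Consequence: shipping a defective batch — faulty products reach customers.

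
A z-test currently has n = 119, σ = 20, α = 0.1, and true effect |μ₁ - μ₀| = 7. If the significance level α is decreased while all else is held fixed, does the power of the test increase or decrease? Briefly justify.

Power decreases: a smaller α raises the critical value, so less of the H₁ sampling distribution falls in the rejection region.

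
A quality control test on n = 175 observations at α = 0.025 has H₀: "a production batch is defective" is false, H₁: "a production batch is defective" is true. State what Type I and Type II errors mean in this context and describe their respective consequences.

Type I (false positive): concluding that a production batch is defective when it is not — scrapping a good batch — wasted material and cost for no reason. Type II (false negative): failing to conclude that a production batch is defective when it is — shipping a defective batch — faulty products reach customers. Which is costlier depends on domain priorities and is a judgement call rather than a statistical fact.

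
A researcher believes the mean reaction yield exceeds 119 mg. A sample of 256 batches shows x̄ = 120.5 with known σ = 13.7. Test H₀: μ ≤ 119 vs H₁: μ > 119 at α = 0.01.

z = 1.752. Critical value: 2.33. Fail to reject H₀.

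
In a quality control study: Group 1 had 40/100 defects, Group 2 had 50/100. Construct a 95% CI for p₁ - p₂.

p̂₁ = 0.4, p̂₂ = 0.5. Difference = -0.1. CI = (-0.237, 0.037)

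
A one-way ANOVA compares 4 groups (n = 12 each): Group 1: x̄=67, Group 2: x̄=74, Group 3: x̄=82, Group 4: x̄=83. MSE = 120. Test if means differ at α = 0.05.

Grand mean = 76.5. SS_between = 2028.0, MS_between = 676.0. F = 5.633, F_crit ≈ 2.816. Reject H₀.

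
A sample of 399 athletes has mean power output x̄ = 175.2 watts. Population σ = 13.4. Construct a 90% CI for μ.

CI = x̄ ± z*(σ/√n) = 175.2 ± 1.645(13.4/√399) = 175.2 ± 1.1 = (174.1, 176.3)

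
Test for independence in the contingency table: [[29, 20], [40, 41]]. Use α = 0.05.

χ² = 1.178. df = 1, critical = 3.841. Fail to reject H₀. No evidence of dependence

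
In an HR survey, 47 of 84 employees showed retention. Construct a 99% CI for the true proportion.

p̂ = 0.56. CI = p̂ ± z*√(p̂(1-p̂)/n) = (0.42, 0.699)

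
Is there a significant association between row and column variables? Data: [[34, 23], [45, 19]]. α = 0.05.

χ² = 1.513. df = 1, critical = 3.841. Fail to reject H₀. No evidence of dependence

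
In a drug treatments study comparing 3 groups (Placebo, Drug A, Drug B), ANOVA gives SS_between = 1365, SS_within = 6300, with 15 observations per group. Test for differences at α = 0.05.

df_between = 2, df_within = 42. F = MS_between/MS_within = 682.5/150.0 = 4.55. F_crit ≈ 3.22. Reject H₀. At least one mean differs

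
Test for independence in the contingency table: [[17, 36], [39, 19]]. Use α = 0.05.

χ² = 13.7. df = 1, critical = 3.841. Reject H₀. Variables are dependent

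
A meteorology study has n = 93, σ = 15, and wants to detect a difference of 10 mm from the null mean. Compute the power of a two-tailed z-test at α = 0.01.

SE = σ/√n = 15/√93 = 1.555. Non-centrality λ = d/SE = 10/1.555 = 6.429. Power ≈ Φ(λ - z_{α/2}) = Φ(6.429 - 2.576) = Φ(3.853) = 1.0.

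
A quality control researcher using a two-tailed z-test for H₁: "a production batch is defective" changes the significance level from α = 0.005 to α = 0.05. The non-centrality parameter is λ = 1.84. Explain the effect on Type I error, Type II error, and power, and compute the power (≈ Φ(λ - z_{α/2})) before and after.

Increasing α from 0.005 to 0.05:
• Type I error rate increases (α is the Type I rate by definition).
• Critical value moves from z_{α/2} = 2.807 to 1.96, so power = Φ(λ - z_{α/2}) goes from Φ(1.84 - 2.807) = 0.167 to Φ(1.84 - 1.96) = 0.452.
• Type II error rate β = 1 - power therefore decreases (0.833 → 0.548).
Appropriate when false negatives are costly — here, shipping a defective batch — faulty products reach customers.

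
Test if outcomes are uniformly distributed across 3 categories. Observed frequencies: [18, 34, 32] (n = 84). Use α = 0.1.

Expected = 28 each. χ² = Σ(O-E)²/E = 5.429. df = 2, critical value = 4.605. Reject H₀.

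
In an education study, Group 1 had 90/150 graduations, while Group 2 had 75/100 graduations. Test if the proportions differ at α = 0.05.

p̂₁ = 0.6, p̂₂ = 0.75, pooled p̂ = 0.66. z = -2.453. Critical: ±1.96. Reject H₀.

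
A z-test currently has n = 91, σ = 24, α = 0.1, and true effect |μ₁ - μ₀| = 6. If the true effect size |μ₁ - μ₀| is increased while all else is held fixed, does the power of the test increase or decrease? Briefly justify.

Power increases: a larger true effect increases the non-centrality λ = |μ₁ - μ₀|/(σ/√n).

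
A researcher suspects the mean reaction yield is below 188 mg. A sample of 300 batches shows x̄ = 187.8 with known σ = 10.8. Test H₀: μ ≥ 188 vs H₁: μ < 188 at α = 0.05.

z = -0.321. Critical value: -1.645. Fail to reject H₀.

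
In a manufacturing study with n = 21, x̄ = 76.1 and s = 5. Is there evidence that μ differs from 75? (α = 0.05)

t = (x̄ - μ₀)/(s/√n) = (76.1 - 75)/(5/√21) = 1.008. df = 20, critical t = ±2.086. Fail to reject H₀.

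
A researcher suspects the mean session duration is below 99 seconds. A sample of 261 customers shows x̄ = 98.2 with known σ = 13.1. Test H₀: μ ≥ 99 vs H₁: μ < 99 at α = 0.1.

z = -0.987. Critical value: -1.28. Fail to reject H₀.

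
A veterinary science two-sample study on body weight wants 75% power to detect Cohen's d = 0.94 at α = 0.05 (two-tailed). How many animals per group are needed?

z_{α/2} = 1.96, z_β = Φ⁻¹(0.75) = 0.674. For large effect (d = 0.94): n per group = 2(z_{α/2} + z_β)²/d² = 2(1.96 + 0.674)²/0.94² = 15.7 → 16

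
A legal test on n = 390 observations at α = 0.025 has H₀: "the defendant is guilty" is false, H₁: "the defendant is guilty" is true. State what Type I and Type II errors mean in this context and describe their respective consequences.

Type I (false positive): concluding that the defendant is guilty when it is not — convicting an innocent person. Type II (false negative): failing to conclude that the defendant is guilty when it is — acquitting a guilty person. Which is costlier depends on domain priorities and is a judgement call rather than a statistical fact.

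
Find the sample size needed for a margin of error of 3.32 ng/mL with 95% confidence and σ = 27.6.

n = (z*σ/E)² = (1.96×27.6/3.32)² = 265.5 → n = 266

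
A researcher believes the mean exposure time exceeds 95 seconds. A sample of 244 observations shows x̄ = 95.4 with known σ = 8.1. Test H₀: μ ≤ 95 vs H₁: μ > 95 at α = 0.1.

z = 0.771. Critical value: 1.28. Fail to reject H₀.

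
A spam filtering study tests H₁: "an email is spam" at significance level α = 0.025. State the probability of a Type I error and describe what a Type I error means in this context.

P(Type I error) = α = 0.025. A Type I error is rejecting H₀ when H₀ is actually true (false positive) — here, concluding that an email is spam when in fact this is not the case. Consequence: a legitimate email is sent to the spam folder and the user misses it.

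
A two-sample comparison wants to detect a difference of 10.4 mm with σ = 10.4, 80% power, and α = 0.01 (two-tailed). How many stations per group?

n per group = 2(z_α/2 + z_β)²σ²/d² = 2×(2.576 + 0.84)²×10.4²/10.4² = 23.3 → n = 24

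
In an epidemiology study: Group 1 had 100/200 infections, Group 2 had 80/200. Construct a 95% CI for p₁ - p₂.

p̂₁ = 0.5, p̂₂ = 0.4. Difference = 0.1. CI = (0.003, 0.197)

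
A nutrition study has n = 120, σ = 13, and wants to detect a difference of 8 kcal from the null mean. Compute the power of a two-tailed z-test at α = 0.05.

SE = σ/√n = 13/√120 = 1.187. Non-centrality λ = d/SE = 8/1.187 = 6.741. Power ≈ Φ(λ - z_{α/2}) = Φ(6.741 - 1.96) = Φ(4.781) = 1.0.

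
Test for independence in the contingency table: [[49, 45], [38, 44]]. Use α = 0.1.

χ² = 0.587. df = 1, critical = 2.706. Fail to reject H₀. No evidence of dependence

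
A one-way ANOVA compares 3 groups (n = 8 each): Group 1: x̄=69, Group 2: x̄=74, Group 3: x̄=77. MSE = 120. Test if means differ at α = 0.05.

Grand mean = 73.33. SS_between = 261.33, MS_between = 130.67. F = 1.089, F_crit ≈ 3.467. Fail to reject H₀.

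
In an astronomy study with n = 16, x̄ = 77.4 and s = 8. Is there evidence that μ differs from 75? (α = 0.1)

t = (x̄ - μ₀)/(s/√n) = (77.4 - 75)/(8/√16) = 1.2. df = 15, critical t = ±1.753. Fail to reject H₀.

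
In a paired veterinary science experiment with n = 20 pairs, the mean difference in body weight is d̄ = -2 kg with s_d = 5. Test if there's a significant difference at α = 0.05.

t = d̄/(s_d/√n) = -2/(5/√20) = -1.789. df = 19, critical t = ±2.093. Fail to reject H₀.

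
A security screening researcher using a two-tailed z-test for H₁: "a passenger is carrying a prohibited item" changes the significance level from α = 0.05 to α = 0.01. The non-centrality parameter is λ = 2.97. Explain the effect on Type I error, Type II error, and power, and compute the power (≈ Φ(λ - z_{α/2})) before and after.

Decreasing α from 0.05 to 0.01:
• Type I error rate decreases (α is the Type I rate by definition).
• Critical value moves from z_{α/2} = 1.96 to 2.576, so power = Φ(λ - z_{α/2}) goes from Φ(2.97 - 1.96) = 0.844 to Φ(2.97 - 2.576) = 0.653.
• Type II error rate β = 1 - power therefore increases (0.156 → 0.347).
Appropriate when false positives are costly — here, detaining an innocent passenger — delay and inconvenience.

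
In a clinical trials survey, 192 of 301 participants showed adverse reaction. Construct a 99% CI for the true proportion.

p̂ = 0.638. CI = p̂ ± z*√(p̂(1-p̂)/n) = (0.567, 0.709)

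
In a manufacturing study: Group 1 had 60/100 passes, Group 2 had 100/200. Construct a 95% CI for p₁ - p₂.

p̂₁ = 0.6, p̂₂ = 0.5. Difference = 0.1. CI = (-0.018, 0.218)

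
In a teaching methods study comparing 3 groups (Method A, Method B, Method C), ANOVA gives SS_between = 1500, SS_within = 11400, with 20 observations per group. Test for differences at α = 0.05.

df_between = 2, df_within = 57. F = MS_between/MS_within = 750.0/200.0 = 3.75. F_crit ≈ 3.159. Reject H₀. At least one mean differs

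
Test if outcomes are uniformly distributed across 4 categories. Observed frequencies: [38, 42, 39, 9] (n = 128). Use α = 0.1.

Expected = 32 each. χ² = Σ(O-E)²/E = 22.312. df = 3, critical value = 6.251. Reject H₀.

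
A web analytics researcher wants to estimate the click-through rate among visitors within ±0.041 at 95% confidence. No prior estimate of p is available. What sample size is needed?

Conservative approach: use p = 0.5 (maximizes p(1-p) = 0.25). n = z²(0.25)/E² = 1.96²×0.25/0.041² = 571.3 → n = 572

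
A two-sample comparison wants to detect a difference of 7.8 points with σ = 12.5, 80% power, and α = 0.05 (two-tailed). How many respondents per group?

n per group = 2(z_α/2 + z_β)²σ²/d² = 2×(1.96 + 0.84)²×12.5²/7.8² = 40.3 → n = 41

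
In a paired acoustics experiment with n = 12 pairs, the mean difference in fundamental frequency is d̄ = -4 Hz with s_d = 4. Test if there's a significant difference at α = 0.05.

t = d̄/(s_d/√n) = -4/(4/√12) = -3.464. df = 11, critical t = ±2.201. Reject H₀.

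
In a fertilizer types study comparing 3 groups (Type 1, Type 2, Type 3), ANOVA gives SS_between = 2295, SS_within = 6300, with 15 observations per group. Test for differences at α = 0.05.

df_between = 2, df_within = 42. F = MS_between/MS_within = 1147.5/150.0 = 7.65. F_crit ≈ 3.22. Reject H₀. At least one mean differs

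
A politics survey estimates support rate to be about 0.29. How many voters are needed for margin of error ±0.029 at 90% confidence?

n = z²p(1-p)/E² = 1.645²×0.29×0.71/0.029² = 662.5 → n = 663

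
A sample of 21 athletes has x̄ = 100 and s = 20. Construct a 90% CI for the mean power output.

CI = x̄ ± t*(s/√n) = 100 ± 1.725(20/√21) = (92.47, 107.53)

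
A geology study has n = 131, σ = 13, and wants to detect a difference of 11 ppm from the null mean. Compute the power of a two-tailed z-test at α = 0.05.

SE = σ/√n = 13/√131 = 1.136. Non-centrality λ = d/SE = 11/1.136 = 9.685. Power ≈ Φ(λ - z_{α/2}) = Φ(9.685 - 1.96) = Φ(7.725) = 1.0.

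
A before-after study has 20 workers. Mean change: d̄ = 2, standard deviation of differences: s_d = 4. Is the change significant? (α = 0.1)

t = d̄/(s_d/√n) = 2/(4/√20) = 2.236. df = 19, critical t = ±1.729. Reject H₀.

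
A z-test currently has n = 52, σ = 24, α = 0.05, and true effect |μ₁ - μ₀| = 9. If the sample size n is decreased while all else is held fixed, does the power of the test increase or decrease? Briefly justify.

Power decreases: a smaller n inflates the standard error σ/√n, pulling the sampling distribution under H₁ back toward the critical value.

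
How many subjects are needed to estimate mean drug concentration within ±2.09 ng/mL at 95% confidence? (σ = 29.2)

n = (z*σ/E)² = (1.96×29.2/2.09)² = 749.9 → n = 750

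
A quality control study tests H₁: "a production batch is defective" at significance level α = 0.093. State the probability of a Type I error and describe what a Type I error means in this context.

P(Type I error) = α = 0.093. A Type I error is rejecting H₀ when H₀ is actually true (false positive) — here, concluding that a production batch is defective when in fact this is not the case. Consequence: scrapping a good batch — wasted material and cost for no reason.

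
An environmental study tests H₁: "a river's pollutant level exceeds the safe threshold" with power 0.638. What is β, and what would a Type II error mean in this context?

β = 1 - power = 1 - 0.638 = 0.362. A Type II error is failing to reject H₀ when H₀ is false (false negative) — here, failing to conclude that a river's pollutant level exceeds the safe threshold when in fact it is true. Consequence: allowing unsafe pollution to continue.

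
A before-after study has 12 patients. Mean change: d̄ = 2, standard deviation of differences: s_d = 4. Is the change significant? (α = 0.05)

t = d̄/(s_d/√n) = 2/(4/√12) = 1.732. df = 11, critical t = ±2.201. Fail to reject H₀.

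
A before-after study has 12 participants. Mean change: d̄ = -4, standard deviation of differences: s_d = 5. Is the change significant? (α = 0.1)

t = d̄/(s_d/√n) = -4/(5/√12) = -2.771. df = 11, critical t = ±1.796. Reject H₀.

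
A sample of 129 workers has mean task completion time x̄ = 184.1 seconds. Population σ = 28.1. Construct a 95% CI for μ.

CI = x̄ ± z*(σ/√n) = 184.1 ± 1.96(28.1/√129) = 184.1 ± 4.85 = (179.25, 188.95)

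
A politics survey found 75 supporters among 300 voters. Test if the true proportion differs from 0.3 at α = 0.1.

p̂ = 0.25, p₀ = 0.3. z = (p̂ - p₀)/√(p₀(1-p₀)/n) = -1.89. Critical: ±1.645. Reject H₀.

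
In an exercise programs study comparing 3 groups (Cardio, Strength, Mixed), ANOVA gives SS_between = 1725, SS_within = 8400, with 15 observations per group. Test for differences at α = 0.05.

df_between = 2, df_within = 42. F = MS_between/MS_within = 862.5/200.0 = 4.312. F_crit ≈ 3.22. Reject H₀. At least one mean differs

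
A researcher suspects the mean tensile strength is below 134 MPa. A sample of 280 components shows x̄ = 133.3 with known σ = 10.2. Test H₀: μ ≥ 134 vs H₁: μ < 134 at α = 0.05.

z = -1.148. Critical value: -1.645. Fail to reject H₀.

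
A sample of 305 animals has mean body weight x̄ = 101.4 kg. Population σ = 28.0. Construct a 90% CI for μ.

CI = x̄ ± z*(σ/√n) = 101.4 ± 1.645(28.0/√305) = 101.4 ± 2.64 = (98.76, 104.04)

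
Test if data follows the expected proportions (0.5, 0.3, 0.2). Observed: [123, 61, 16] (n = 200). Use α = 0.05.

Expected: [100.0, 60.0, 40.0]. χ² = 19.707. df = 2, critical = 5.991. Reject H₀.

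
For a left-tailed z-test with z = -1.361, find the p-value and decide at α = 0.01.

p = P(Z < -1.361) = Φ(-1.361) ≈ 0.0868. Since p ≥ 0.01, fail to reject H₀ (not significant) at α = 0.01.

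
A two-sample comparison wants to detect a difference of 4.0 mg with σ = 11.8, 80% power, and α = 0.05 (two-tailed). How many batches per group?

n per group = 2(z_α/2 + z_β)²σ²/d² = 2×(1.96 + 0.84)²×11.8²/4.0² = 136.5 → n = 137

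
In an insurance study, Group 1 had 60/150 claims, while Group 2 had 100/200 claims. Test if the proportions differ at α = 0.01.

p̂₁ = 0.4, p̂₂ = 0.5, pooled p̂ = 0.457. z = -1.858. Critical: ±2.576. Fail to reject H₀.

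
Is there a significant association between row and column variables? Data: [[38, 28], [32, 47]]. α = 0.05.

χ² = 4.196. df = 1, critical = 3.841. Reject H₀. Variables are dependent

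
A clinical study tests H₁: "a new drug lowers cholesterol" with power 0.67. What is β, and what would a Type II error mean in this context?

β = 1 - power = 1 - 0.67 = 0.33. A Type II error is failing to reject H₀ when H₀ is false (false negative) — here, failing to conclude that a new drug lowers cholesterol when in fact it is true. Consequence: shelving an effective drug — patients miss out on a treatment that would have helped.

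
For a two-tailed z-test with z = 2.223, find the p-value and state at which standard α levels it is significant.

p = 2·P(Z > |2.223|) = 2·(1 - Φ(2.223)) ≈ 0.0262. Significant at α = 0.1; Significant at α = 0.05.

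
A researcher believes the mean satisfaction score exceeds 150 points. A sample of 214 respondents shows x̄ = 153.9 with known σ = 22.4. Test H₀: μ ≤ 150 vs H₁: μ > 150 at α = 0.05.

z = 2.547. Critical value: 1.645. Reject H₀.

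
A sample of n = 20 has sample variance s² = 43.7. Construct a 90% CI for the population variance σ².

df = 19. χ²_{0.05} = 30.144, χ²_{0.95} = 10.117. CI for σ² = ((n-1)s²/χ²_{α/2}, (n-1)s²/χ²_{1-α/2}) = (19·43.7/30.144, 19·43.7/10.117) = (27.54, 82.07)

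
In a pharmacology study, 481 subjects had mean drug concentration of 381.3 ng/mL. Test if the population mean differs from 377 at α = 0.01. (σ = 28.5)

z = (x̄ - μ₀)/(σ/√n) = (381.3 - 377)/(28.5/√481) = 3.309. Critical value: ±2.576. Since |3.309| > 2.576, Reject H₀.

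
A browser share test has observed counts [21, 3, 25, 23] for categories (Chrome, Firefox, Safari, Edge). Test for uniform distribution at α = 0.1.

Expected = 18 each. χ² = Σ(O-E)²/E = 17.111. df = 3, critical value = 6.251. Reject H₀.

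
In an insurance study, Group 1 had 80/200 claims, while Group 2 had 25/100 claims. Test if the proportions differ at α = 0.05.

p̂₁ = 0.4, p̂₂ = 0.25, pooled p̂ = 0.35. z = 2.568. Critical: ±1.96. Reject H₀.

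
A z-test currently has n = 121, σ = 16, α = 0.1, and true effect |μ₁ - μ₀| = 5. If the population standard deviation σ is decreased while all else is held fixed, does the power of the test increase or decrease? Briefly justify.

Power increases: a smaller σ shrinks the standard error σ/√n, moving the sampling distribution under H₁ further from the critical value.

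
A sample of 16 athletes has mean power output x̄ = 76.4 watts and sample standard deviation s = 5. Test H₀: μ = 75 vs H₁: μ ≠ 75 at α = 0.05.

t = (x̄ - μ₀)/(s/√n) = (76.4 - 75)/(5/√16) = 1.12. df = 15, critical t = ±2.131. Fail to reject H₀.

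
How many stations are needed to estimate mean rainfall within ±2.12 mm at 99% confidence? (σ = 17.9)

n = (z*σ/E)² = (2.576×17.9/2.12)² = 473.1 → n = 474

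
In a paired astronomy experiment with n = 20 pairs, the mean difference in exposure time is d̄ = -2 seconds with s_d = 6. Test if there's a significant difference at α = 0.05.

t = d̄/(s_d/√n) = -2/(6/√20) = -1.491. df = 19, critical t = ±2.093. Fail to reject H₀.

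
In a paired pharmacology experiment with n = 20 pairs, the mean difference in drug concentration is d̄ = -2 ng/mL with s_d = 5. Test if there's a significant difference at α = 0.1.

t = d̄/(s_d/√n) = -2/(5/√20) = -1.789. df = 19, critical t = ±1.729. Reject H₀.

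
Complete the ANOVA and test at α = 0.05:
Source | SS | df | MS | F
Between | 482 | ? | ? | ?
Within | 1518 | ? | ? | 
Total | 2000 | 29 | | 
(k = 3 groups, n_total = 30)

df_between = 2, df_within = 27. MS_between = 241.0, MS_within = 56.22. F = 4.287, F_crit ≈ 3.354. Reject H₀.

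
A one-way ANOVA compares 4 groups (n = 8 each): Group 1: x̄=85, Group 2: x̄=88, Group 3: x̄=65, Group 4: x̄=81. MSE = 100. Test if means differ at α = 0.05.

Grand mean = 79.75. SS_between = 2518.0, MS_between = 839.33. F = 8.393, F_crit ≈ 2.947. Reject H₀.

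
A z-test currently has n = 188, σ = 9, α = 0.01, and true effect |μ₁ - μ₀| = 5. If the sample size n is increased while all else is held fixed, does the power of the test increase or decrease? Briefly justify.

Power increases: a larger n shrinks the standard error σ/√n, moving the sampling distribution under H₁ further from the critical value.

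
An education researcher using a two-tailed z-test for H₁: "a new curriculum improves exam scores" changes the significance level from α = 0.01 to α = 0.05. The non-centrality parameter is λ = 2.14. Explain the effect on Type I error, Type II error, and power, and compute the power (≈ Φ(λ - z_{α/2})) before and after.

Increasing α from 0.01 to 0.05:
• Type I error rate increases (α is the Type I rate by definition).
• Critical value moves from z_{α/2} = 2.576 to 1.96, so power = Φ(λ - z_{α/2}) goes from Φ(2.14 - 2.576) = 0.331 to Φ(2.14 - 1.96) = 0.571.
• Type II error rate β = 1 - power therefore decreases (0.669 → 0.429).
Appropriate when false negatives are costly — here, keeping the old curriculum when the new one would have helped students.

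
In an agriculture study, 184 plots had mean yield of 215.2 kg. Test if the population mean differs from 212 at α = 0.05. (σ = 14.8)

z = (x̄ - μ₀)/(σ/√n) = (215.2 - 212)/(14.8/√184) = 2.933. Critical value: ±1.96. Since |2.933| > 1.96, Reject H₀.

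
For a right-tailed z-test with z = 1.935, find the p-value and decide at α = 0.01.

p = P(Z > 1.935) = 1 - Φ(1.935) ≈ 0.0265. Since p ≥ 0.01, fail to reject H₀ (not significant) at α = 0.01.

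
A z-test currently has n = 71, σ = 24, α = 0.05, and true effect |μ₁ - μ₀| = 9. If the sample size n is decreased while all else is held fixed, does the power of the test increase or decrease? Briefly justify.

Power decreases: a smaller n inflates the standard error σ/√n, pulling the sampling distribution under H₁ back toward the critical value.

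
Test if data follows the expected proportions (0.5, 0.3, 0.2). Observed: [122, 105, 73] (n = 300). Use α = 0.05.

Expected: [150.0, 90.0, 60.0]. χ² = 10.543. df = 2, critical = 5.991. Reject H₀.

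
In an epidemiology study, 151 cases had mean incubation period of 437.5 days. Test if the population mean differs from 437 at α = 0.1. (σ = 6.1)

z = (x̄ - μ₀)/(σ/√n) = (437.5 - 437)/(6.1/√151) = 1.007. Critical value: ±1.645. Since |1.007| ≤ 1.645, Fail to reject H₀.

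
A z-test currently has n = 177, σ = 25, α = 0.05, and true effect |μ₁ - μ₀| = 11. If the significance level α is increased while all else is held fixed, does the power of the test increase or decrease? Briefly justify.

Power increases: a larger α lowers the critical value, so more of the H₁ sampling distribution falls in the rejection region.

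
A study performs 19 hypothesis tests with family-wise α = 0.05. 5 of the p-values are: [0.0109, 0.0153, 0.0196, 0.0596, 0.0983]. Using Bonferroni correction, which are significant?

Bonferroni α = 0.05/19 = 0.00263. None of the given p-values are significant.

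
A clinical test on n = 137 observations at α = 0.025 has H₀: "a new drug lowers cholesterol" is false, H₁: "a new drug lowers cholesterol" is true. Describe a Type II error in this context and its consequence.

Type II error: failing to reject H₀ when it is false — concluding that a new drug lowers cholesterol is not supported when in fact it is. Consequence: shelving an effective drug — patients miss out on a treatment that would have helped.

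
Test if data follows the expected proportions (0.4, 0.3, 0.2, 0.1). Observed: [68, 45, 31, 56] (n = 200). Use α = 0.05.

Expected: [80.0, 60.0, 40.0, 20.0]. χ² = 72.375. df = 3, critical = 7.815. Reject H₀.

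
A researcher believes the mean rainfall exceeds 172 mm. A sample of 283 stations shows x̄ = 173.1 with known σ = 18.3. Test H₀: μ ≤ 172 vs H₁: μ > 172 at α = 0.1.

z = 1.011. Critical value: 1.28. Fail to reject H₀.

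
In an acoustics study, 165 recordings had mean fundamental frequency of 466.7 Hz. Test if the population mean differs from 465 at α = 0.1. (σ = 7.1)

z = (x̄ - μ₀)/(σ/√n) = (466.7 - 465)/(7.1/√165) = 3.076. Critical value: ±1.645. Since |3.076| > 1.645, Reject H₀.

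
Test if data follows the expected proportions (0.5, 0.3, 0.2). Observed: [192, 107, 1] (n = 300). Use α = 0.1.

Expected: [150.0, 90.0, 60.0]. χ² = 72.988. df = 2, critical = 4.605. Reject H₀.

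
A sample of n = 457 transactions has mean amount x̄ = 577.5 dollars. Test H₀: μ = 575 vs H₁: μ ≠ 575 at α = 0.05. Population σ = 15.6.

z = (x̄ - μ₀)/(σ/√n) = (577.5 - 575)/(15.6/√457) = 3.426. Critical value: ±1.96. Since |3.426| > 1.96, Reject H₀.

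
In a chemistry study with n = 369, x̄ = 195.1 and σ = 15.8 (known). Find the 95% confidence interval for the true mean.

CI = x̄ ± z*(σ/√n) = 195.1 ± 1.96(15.8/√369) = 195.1 ± 1.61 = (193.49, 196.71)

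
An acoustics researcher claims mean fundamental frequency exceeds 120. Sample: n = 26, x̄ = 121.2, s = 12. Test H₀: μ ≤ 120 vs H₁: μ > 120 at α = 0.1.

t = (121.2 - 120)/(12/√26) = 0.51, df = 25. Critical t = 1.316. Fail to reject H₀.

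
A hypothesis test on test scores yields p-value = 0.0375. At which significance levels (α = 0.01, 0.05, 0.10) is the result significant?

p = 0.0375. Significant at: α = 0.05, 0.1.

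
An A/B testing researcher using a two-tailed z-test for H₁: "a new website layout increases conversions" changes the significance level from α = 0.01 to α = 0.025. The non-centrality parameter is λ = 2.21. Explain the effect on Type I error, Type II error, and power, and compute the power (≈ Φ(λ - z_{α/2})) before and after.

Increasing α from 0.01 to 0.025:
• Type I error rate increases (α is the Type I rate by definition).
• Critical value moves from z_{α/2} = 2.576 to 2.241, so power = Φ(λ - z_{α/2}) goes from Φ(2.21 - 2.576) = 0.357 to Φ(2.21 - 2.241) = 0.488.
• Type II error rate β = 1 - power therefore decreases (0.643 → 0.512).
Appropriate when false negatives are costly — here, discarding a layout that would have improved conversions — lost revenue.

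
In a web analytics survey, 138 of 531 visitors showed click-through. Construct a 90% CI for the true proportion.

p̂ = 0.26. CI = p̂ ± z*√(p̂(1-p̂)/n) = (0.229, 0.291)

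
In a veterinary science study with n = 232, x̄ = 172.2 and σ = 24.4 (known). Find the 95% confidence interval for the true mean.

CI = x̄ ± z*(σ/√n) = 172.2 ± 1.96(24.4/√232) = 172.2 ± 3.14 = (169.06, 175.34)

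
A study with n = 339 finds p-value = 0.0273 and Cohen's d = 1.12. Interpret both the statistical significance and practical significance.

Statistically significant (p = 0.0273 < 0.05). Cohen's d = 1.12 indicates a large effect size. Both statistical and practical significance should be considered.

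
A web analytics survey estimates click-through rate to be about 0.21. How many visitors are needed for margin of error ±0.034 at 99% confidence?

n = z²p(1-p)/E² = 2.576²×0.21×0.79/0.034² = 952.3 → n = 953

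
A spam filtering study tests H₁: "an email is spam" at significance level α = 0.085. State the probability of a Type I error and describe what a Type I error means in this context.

P(Type I error) = α = 0.085. A Type I error is rejecting H₀ when H₀ is actually true (false positive) — here, concluding that an email is spam when in fact this is not the case. Consequence: a legitimate email is sent to the spam folder and the user misses it.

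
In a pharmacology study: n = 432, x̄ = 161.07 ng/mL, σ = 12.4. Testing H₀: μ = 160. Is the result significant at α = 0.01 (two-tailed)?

z = (161.07 - 160)/(12.4/√432) = 1.794. Since |z| ≤ 2.576, not significant at α = 0.01.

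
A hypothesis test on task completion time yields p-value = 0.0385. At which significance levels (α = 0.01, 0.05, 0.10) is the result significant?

p = 0.0385. Significant at: α = 0.05, 0.1.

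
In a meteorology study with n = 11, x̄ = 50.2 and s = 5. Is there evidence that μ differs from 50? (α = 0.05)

t = (x̄ - μ₀)/(s/√n) = (50.2 - 50)/(5/√11) = 0.133. df = 10, critical t = ±2.228. Fail to reject H₀.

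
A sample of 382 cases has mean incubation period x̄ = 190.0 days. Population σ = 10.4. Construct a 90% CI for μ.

CI = x̄ ± z*(σ/√n) = 190.0 ± 1.645(10.4/√382) = 190.0 ± 0.88 = (189.12, 190.88)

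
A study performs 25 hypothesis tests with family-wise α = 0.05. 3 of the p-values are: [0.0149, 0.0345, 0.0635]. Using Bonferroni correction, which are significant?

Bonferroni α = 0.05/25 = 0.002. None of the given p-values are significant.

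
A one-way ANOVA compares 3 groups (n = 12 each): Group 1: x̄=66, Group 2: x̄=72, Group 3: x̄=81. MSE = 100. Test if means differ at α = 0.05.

Grand mean = 73.0. SS_between = 1368.0, MS_between = 684.0. F = 6.84, F_crit ≈ 3.285. Reject H₀.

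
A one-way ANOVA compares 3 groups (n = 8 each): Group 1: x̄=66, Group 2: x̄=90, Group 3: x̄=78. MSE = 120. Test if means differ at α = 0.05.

Grand mean = 78.0. SS_between = 2304.0, MS_between = 1152.0. F = 9.6, F_crit ≈ 3.467. Reject H₀.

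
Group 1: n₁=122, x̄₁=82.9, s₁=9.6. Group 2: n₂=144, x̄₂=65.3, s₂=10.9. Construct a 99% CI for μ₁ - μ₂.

Difference = 17.6. SE = √(9.6²/122 + 10.9²/144) = 1.257. CI = (14.36, 20.84)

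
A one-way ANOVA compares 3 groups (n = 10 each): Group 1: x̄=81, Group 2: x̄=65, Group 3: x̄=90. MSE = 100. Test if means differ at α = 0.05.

Grand mean = 78.67. SS_between = 3206.67, MS_between = 1603.33. F = 16.033, F_crit ≈ 3.354. Reject H₀.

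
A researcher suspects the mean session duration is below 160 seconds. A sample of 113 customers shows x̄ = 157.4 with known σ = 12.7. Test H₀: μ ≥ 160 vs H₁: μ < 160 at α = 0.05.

z = -2.176. Critical value: -1.645. Reject H₀.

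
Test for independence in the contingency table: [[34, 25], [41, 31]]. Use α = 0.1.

χ² = 0.006. df = 1, critical = 2.706. Fail to reject H₀. No evidence of dependence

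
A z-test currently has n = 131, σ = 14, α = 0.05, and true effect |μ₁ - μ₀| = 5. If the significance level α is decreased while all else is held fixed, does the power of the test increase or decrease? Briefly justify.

Power decreases: a smaller α raises the critical value, so less of the H₁ sampling distribution falls in the rejection region.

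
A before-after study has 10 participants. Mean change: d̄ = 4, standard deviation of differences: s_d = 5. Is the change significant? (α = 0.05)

t = d̄/(s_d/√n) = 4/(5/√10) = 2.53. df = 9, critical t = ±2.262. Reject H₀.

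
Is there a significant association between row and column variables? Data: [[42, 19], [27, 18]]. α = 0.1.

χ² = 0.893. df = 1, critical = 2.706. Fail to reject H₀. No evidence of dependence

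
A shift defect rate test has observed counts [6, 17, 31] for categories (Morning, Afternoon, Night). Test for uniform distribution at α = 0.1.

Expected = 18 each. χ² = Σ(O-E)²/E = 17.444. df = 2, critical value = 4.605. Reject H₀.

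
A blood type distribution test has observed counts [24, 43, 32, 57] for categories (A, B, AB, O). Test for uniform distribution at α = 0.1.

Expected = 39 each. χ² = Σ(O-E)²/E = 15.744. df = 3, critical value = 6.251. Reject H₀.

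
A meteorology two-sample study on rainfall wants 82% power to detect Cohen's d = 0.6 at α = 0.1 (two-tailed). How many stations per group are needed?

z_{α/2} = 1.645, z_β = Φ⁻¹(0.82) = 0.915. For medium effect (d = 0.6): n per group = 2(z_{α/2} + z_β)²/d² = 2(1.645 + 0.915)²/0.6² = 36.4 → 37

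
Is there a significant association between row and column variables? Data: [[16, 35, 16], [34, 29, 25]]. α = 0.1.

χ² = 6.288. df = 2, critical = 4.605. Reject H₀. Variables are dependent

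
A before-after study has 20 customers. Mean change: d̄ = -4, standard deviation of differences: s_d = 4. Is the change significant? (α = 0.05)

t = d̄/(s_d/√n) = -4/(4/√20) = -4.472. df = 19, critical t = ±2.093. Reject H₀.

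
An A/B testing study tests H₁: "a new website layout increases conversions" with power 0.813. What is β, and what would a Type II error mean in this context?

β = 1 - power = 1 - 0.813 = 0.187. A Type II error is failing to reject H₀ when H₀ is false (false negative) — here, failing to conclude that a new website layout increases conversions when in fact it is true. Consequence: discarding a layout that would have improved conversions — lost revenue.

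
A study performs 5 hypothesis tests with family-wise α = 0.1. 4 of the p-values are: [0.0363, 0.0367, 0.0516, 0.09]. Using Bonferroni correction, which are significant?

Bonferroni α = 0.1/5 = 0.02. None of the given p-values are significant.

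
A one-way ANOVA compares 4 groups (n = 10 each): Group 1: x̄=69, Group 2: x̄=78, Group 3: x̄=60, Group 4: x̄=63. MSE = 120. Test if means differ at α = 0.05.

Grand mean = 67.5. SS_between = 1890.0, MS_between = 630.0. F = 5.25, F_crit ≈ 2.866. Reject H₀.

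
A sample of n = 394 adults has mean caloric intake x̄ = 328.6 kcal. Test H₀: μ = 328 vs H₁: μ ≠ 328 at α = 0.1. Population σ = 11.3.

z = (x̄ - μ₀)/(σ/√n) = (328.6 - 328)/(11.3/√394) = 1.054. Critical value: ±1.645. Since |1.054| ≤ 1.645, Fail to reject H₀.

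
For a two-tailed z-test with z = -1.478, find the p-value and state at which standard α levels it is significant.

p = 2·P(Z > |-1.478|) = 2·(1 - Φ(1.478)) ≈ 0.1394. Not significant at any standard level.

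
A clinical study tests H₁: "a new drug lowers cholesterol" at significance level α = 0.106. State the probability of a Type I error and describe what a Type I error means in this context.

P(Type I error) = α = 0.106. A Type I error is rejecting H₀ when H₀ is actually true (false positive) — here, concluding that a new drug lowers cholesterol when in fact this is not the case. Consequence: approving an ineffective drug — patients take a useless medication and may skip effective alternatives.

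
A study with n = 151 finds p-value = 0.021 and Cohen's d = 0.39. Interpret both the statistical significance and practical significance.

Statistically significant (p = 0.021 < 0.05). Cohen's d = 0.39 indicates a small effect size. Both statistical and practical significance should be considered.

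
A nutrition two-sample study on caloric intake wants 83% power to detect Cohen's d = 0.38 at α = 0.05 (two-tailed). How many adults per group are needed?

z_{α/2} = 1.96, z_β = Φ⁻¹(0.83) = 0.954. For small effect (d = 0.38): n per group = 2(z_{α/2} + z_β)²/d² = 2(1.96 + 0.954)²/0.38² = 117.6 → 118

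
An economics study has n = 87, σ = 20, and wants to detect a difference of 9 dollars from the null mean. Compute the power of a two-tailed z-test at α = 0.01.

SE = σ/√n = 20/√87 = 2.144. Non-centrality λ = d/SE = 9/2.144 = 4.197. Power ≈ Φ(λ - z_{α/2}) = Φ(4.197 - 2.576) = Φ(1.621) = 0.948.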